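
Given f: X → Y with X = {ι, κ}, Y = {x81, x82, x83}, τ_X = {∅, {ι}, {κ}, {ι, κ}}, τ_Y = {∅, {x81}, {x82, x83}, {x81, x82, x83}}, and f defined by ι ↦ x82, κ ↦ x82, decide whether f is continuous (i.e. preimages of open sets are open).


f IS continuous.

Compute f^{-1}(U) for each U ∈ τ_Y:
  U = ∅: f^{-1}(U) = ∅ ∈ τ_X ✓.
  U = {x81}: f^{-1}(U) = ∅ ∈ τ_X ✓.
  U = {x82, x83}: f^{-1}(U) = {ι, κ} ∈ τ_X ✓.
  U = {x81, x82, x83}: f^{-1}(U) = {ι, κ} ∈ τ_X ✓.
Every preimage lies in τ_X, so f IS continuous.


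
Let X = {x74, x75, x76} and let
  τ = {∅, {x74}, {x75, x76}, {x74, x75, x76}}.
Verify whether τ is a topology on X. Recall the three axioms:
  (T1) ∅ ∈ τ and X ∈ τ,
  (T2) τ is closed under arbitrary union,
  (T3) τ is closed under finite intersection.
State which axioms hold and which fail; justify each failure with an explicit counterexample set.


τ IS a topology on X.

Axiom (T1): ∅ ∈ τ? Yes; X ∈ τ? Yes.
Axiom (T2/T3): check pairwise unions and intersections of members of τ.
All pairwise intersections and unions checked — each lies in τ. Therefore τ satisfies (T1), (T2), (T3): it IS a topology on X.


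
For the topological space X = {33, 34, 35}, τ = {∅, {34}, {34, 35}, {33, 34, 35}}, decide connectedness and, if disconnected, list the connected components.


(X, τ) is connected.

Find clopen sets (U ∈ τ with X ∖ U ∈ τ):
  U = ∅, X ∖ U = {33, 34, 35} — both open, so U is clopen.
  U = {33, 34, 35}, X ∖ U = ∅ — both open, so U is clopen.
Only trivial clopens (∅ and X) exist, so (X, τ) is connected.
Compute connected components by grouping points that agree on all clopens:
  component: {33, 34, 35}


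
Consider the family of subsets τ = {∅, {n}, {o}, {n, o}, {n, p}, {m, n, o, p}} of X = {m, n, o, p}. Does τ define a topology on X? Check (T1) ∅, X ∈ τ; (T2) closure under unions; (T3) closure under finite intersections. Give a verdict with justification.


τ is NOT a topology on X.

Axiom (T1): ∅ ∈ τ? Yes; X ∈ τ? Yes.
Axiom (T2/T3): check pairwise unions and intersections of members of τ.
Counterexample for (T2): {o} ∪ {n, p} = {n, o, p} ∉ τ. Therefore τ is NOT a topology.


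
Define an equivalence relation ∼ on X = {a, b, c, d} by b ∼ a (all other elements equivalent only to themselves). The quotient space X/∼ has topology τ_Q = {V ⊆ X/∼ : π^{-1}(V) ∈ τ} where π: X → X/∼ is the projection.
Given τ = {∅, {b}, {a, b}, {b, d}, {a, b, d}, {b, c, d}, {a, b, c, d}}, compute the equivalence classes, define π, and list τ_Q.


X/∼ = {[a=b], [c], [d]}; |τ_Q| = 4.

Equivalence classes: [a=b], [c], [d].
Quotient map π: X → X/∼ sends a ↦ [a=b], b ↦ [a=b], c ↦ [c], d ↦ [d].
For each subset V ⊆ X/∼, compute π^{-1}(V) ⊆ X and check whether π^{-1}(V) ∈ τ. V is open in τ_Q iff π^{-1}(V) ∈ τ.
  V = {}: π^{-1}(V) = ∅ ∈ τ ✓.
  V = {[a=b]}: π^{-1}(V) = {a, b} ∈ τ ✓.
  V = {[c]}: π^{-1}(V) = {c} ∉ τ ✗.
  V = {[a=b], [c]}: π^{-1}(V) = {a, b, c} ∉ τ ✗.
  V = {[d]}: π^{-1}(V) = {d} ∉ τ ✗.
  V = {[a=b], [d]}: π^{-1}(V) = {a, b, d} ∈ τ ✓.
  V = {[c], [d]}: π^{-1}(V) = {c, d} ∉ τ ✗.
  V = {[a=b], [c], [d]}: π^{-1}(V) = {a, b, c, d} ∈ τ ✓.
Open sets in the quotient: τ_Q = {{}, {[a=b]}, {[a=b], [d]}, {[a=b], [c], [d]}} (4 elements).


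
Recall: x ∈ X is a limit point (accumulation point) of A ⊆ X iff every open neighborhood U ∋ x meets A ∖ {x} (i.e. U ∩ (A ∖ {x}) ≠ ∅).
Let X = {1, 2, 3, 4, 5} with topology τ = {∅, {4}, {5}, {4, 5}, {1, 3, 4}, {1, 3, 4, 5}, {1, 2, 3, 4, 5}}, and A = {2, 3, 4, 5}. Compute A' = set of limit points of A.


A' = {1, 2, 3}

For each x ∈ X, list the open sets U ∈ τ with x ∈ U, then check whether U ∩ (A ∖ {x}) ≠ ∅ for every such U.
  x = 1: opens ∋ x are {1, 3, 4}, {1, 3, 4, 5}, {1, 2, 3, 4, 5}; each meets A ∖ {1}, so x IS a limit point.
  x = 2: opens ∋ x are {1, 2, 3, 4, 5}; each meets A ∖ {2}, so x IS a limit point.
  x = 3: opens ∋ x are {1, 3, 4}, {1, 3, 4, 5}, {1, 2, 3, 4, 5}; each meets A ∖ {3}, so x IS a limit point.
  x = 4: open {4} ∋ x has {4} ∩ (A ∖ {4}) = ∅, so x is NOT a limit point.
  x = 5: open {5} ∋ x has {5} ∩ (A ∖ {5}) = ∅, so x is NOT a limit point.
Collecting: A' = {1, 2, 3}.


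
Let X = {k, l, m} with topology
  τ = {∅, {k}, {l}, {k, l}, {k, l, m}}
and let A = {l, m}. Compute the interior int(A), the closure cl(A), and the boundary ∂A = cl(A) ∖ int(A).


int(A) = {l}, cl(A) = {l, m}, ∂A = {m}.

Closed sets in (X, τ) are complements of opens:
  closed(X, τ) = {∅, {m}, {k, m}, {l, m}, {k, l, m}}.
int(A) = ⋃ {U ∈ τ : U ⊆ A}. Opens contained in A: ∅, {l}.
Taking the union of these: int(A) = {l}.
cl(A) = ⋂ {C closed : A ⊆ C}. Closed sets containing A: {l, m}, {k, l, m}.
Intersecting these: cl(A) = {l, m}.
∂A = cl(A) ∖ int(A) = {l, m} ∖ {l} = {m}.


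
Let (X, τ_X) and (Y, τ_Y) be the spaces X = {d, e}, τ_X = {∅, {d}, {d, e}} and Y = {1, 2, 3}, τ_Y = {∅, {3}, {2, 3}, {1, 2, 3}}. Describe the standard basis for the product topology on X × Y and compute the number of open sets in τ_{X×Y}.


Basis B = {∅ × ∅, {d} × {3}, {d} × {2, 3}, {d, e} × {3}, {d} × {1, 2, 3}, {d, e} × {2, 3}, {d, e} × {1, 2, 3}}; |τ_{X×Y}| = 10.

Enumerate products U × V with U ∈ τ_X, V ∈ τ_Y (deduplicated):
  ∅ × ∅ = {} (∅)
  {d} × {3} = {(d,3)}
  {d} × {2, 3} = {(d,2), (d,3)}
  {d, e} × {3} = {(d,3), (e,3)}
  {d} × {1, 2, 3} = {(d,1), (d,2), (d,3)}
  {d, e} × {2, 3} = {(d,2), (d,3), (e,2), (e,3)}
  {d, e} × {1, 2, 3} = {(d,1), (d,2), (d,3), (e,1), (e,2), (e,3)}
These 7 distinct sets form the basis B.
Close under arbitrary unions to get τ_{X×Y}; counting gives |τ_{X×Y}| = 10.


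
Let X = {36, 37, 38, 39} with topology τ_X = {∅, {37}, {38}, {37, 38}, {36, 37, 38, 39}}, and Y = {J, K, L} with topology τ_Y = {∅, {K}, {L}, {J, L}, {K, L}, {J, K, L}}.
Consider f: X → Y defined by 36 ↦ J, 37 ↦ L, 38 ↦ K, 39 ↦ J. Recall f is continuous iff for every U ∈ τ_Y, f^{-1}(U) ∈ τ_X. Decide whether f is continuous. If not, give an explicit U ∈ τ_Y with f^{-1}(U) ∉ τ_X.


f is NOT continuous.

Compute f^{-1}(U) for each U ∈ τ_Y:
  U = ∅: f^{-1}(U) = ∅ ∈ τ_X ✓.
  U = {K}: f^{-1}(U) = {38} ∈ τ_X ✓.
  U = {L}: f^{-1}(U) = {37} ∈ τ_X ✓.
  U = {J, L}: f^{-1}(U) = {36, 37, 39} ∉ τ_X ✗.
  U = {K, L}: f^{-1}(U) = {37, 38} ∈ τ_X ✓.
  U = {J, K, L}: f^{-1}(U) = {36, 37, 38, 39} ∈ τ_X ✓.
Found U = {J, L} with f^{-1}(U) = {36, 37, 39} not in τ_X. Therefore f is NOT continuous.


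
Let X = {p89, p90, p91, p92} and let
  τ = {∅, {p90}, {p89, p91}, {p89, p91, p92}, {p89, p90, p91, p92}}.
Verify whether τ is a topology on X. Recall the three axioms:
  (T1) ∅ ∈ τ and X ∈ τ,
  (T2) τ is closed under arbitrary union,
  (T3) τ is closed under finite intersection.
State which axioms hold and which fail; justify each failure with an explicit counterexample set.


τ is NOT a topology on X.

Axiom (T1): ∅ ∈ τ? Yes; X ∈ τ? Yes.
Axiom (T2/T3): check pairwise unions and intersections of members of τ.
Counterexample for (T2): {p90} ∪ {p89, p91} = {p89, p90, p91} ∉ τ. Therefore τ is NOT a topology.


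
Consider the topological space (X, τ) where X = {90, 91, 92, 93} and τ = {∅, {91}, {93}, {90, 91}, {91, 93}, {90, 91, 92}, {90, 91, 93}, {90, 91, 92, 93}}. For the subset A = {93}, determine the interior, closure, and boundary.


int(A) = {93}, cl(A) = {93}, ∂A = ∅.

Closed sets in (X, τ) are complements of opens:
  closed(X, τ) = {∅, {92}, {93}, {90, 92}, {92, 93}, {90, 91, 92}, {90, 92, 93}, {90, 91, 92, 93}}.
int(A) = ⋃ {U ∈ τ : U ⊆ A}. Opens contained in A: ∅, {93}.
Taking the union of these: int(A) = {93}.
cl(A) = ⋂ {C closed : A ⊆ C}. Closed sets containing A: {93}, {92, 93}, {90, 92, 93}, {90, 91, 92, 93}.
Intersecting these: cl(A) = {93}.
∂A = cl(A) ∖ int(A) = {93} ∖ {93} = ∅.


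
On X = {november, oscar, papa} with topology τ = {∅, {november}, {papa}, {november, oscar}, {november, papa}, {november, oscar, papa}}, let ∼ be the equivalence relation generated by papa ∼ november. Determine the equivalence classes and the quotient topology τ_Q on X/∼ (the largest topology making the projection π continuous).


X/∼ = {[november=papa], [oscar]}; |τ_Q| = 3.

Equivalence classes: [november=papa], [oscar].
Quotient map π: X → X/∼ sends november ↦ [november=papa], oscar ↦ [oscar], papa ↦ [november=papa].
For each subset V ⊆ X/∼, compute π^{-1}(V) ⊆ X and check whether π^{-1}(V) ∈ τ. V is open in τ_Q iff π^{-1}(V) ∈ τ.
  V = {}: π^{-1}(V) = ∅ ∈ τ ✓.
  V = {[november=papa]}: π^{-1}(V) = {november, papa} ∈ τ ✓.
  V = {[oscar]}: π^{-1}(V) = {oscar} ∉ τ ✗.
  V = {[november=papa], [oscar]}: π^{-1}(V) = {november, oscar, papa} ∈ τ ✓.
Open sets in the quotient: τ_Q = {{}, {[november=papa]}, {[november=papa], [oscar]}} (3 elements).


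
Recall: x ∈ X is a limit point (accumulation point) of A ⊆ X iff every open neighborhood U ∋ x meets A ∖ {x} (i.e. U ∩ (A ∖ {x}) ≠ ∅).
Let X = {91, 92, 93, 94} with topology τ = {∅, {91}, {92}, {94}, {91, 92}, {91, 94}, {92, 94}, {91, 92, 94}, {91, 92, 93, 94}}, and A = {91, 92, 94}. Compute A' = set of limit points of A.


A' = {93}

For each x ∈ X, list the open sets U ∈ τ with x ∈ U, then check whether U ∩ (A ∖ {x}) ≠ ∅ for every such U.
  x = 91: open {91} ∋ x has {91} ∩ (A ∖ {91}) = ∅, so x is NOT a limit point.
  x = 92: open {92} ∋ x has {92} ∩ (A ∖ {92}) = ∅, so x is NOT a limit point.
  x = 93: opens ∋ x are {91, 92, 93, 94}; each meets A ∖ {93}, so x IS a limit point.
  x = 94: open {94} ∋ x has {94} ∩ (A ∖ {94}) = ∅, so x is NOT a limit point.
Collecting: A' = {93}.


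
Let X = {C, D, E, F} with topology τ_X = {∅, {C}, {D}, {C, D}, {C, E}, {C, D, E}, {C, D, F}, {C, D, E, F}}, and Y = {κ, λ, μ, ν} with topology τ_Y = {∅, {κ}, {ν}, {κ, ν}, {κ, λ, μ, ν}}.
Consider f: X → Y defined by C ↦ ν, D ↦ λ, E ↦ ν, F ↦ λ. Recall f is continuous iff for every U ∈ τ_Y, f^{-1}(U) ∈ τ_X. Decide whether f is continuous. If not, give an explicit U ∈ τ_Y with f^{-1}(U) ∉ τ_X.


f IS continuous.

Compute f^{-1}(U) for each U ∈ τ_Y:
  U = ∅: f^{-1}(U) = ∅ ∈ τ_X ✓.
  U = {κ}: f^{-1}(U) = ∅ ∈ τ_X ✓.
  U = {ν}: f^{-1}(U) = {C, E} ∈ τ_X ✓.
  U = {κ, ν}: f^{-1}(U) = {C, E} ∈ τ_X ✓.
  U = {κ, λ, μ, ν}: f^{-1}(U) = {C, D, E, F} ∈ τ_X ✓.
Every preimage lies in τ_X, so f IS continuous.


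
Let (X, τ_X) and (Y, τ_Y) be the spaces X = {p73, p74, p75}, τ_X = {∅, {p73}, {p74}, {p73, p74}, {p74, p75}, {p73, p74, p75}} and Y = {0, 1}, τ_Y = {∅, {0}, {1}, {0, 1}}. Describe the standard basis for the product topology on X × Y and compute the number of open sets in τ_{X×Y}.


Basis B = {∅ × ∅, {p73} × {0}, {p73} × {1}, {p74} × {0}, {p74} × {1}, {p73} × {0, 1}, {p73, p74} × {0}, {p73, p74} × {1}, {p74} × {0, 1}, {p74, p75} × {0}, {p74, p75} × {1}, {p73, p74, p75} × {0}, {p73, p74, p75} × {1}, {p73, p74} × {0, 1}, {p74, p75} × {0, 1}, {p73, p74, p75} × {0, 1}}; |τ_{X×Y}| = 36.

Enumerate products U × V with U ∈ τ_X, V ∈ τ_Y (deduplicated):
  ∅ × ∅ = {} (∅)
  {p73} × {0} = {(p73,0)}
  {p73} × {1} = {(p73,1)}
  {p74} × {0} = {(p74,0)}
  {p74} × {1} = {(p74,1)}
  {p73} × {0, 1} = {(p73,0), (p73,1)}
  {p73, p74} × {0} = {(p73,0), (p74,0)}
  {p73, p74} × {1} = {(p73,1), (p74,1)}
  {p74} × {0, 1} = {(p74,0), (p74,1)}
  {p74, p75} × {0} = {(p74,0), (p75,0)}
  {p74, p75} × {1} = {(p74,1), (p75,1)}
  {p73, p74, p75} × {0} = {(p73,0), (p74,0), (p75,0)}
  {p73, p74, p75} × {1} = {(p73,1), (p74,1), (p75,1)}
  {p73, p74} × {0, 1} = {(p73,0), (p73,1), (p74,0), (p74,1)}
  {p74, p75} × {0, 1} = {(p74,0), (p74,1), (p75,0), (p75,1)}
  {p73, p74, p75} × {0, 1} = {(p73,0), (p73,1), (p74,0), (p74,1), (p75,0), (p75,1)}
These 16 distinct sets form the basis B.
Close under arbitrary unions to get τ_{X×Y}; counting gives |τ_{X×Y}| = 36.


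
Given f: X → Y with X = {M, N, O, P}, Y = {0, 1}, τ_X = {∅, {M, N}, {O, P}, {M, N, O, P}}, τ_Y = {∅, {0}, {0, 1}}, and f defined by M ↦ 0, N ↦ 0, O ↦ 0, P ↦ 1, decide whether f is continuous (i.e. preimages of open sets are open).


f is NOT continuous.

Compute f^{-1}(U) for each U ∈ τ_Y:
  U = ∅: f^{-1}(U) = ∅ ∈ τ_X ✓.
  U = {0}: f^{-1}(U) = {M, N, O} ∉ τ_X ✗.
  U = {0, 1}: f^{-1}(U) = {M, N, O, P} ∈ τ_X ✓.
Found U = {0} with f^{-1}(U) = {M, N, O} not in τ_X. Therefore f is NOT continuous.


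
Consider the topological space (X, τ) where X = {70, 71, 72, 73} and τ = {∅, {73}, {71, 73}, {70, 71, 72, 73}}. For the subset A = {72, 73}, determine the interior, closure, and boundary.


int(A) = {73}, cl(A) = {70, 71, 72, 73}, ∂A = {70, 71, 72}.

Closed sets in (X, τ) are complements of opens:
  closed(X, τ) = {∅, {70, 72}, {70, 71, 72}, {70, 71, 72, 73}}.
int(A) = ⋃ {U ∈ τ : U ⊆ A}. Opens contained in A: ∅, {73}.
Taking the union of these: int(A) = {73}.
cl(A) = ⋂ {C closed : A ⊆ C}. Closed sets containing A: {70, 71, 72, 73}.
Intersecting these: cl(A) = {70, 71, 72, 73}.
∂A = cl(A) ∖ int(A) = {70, 71, 72, 73} ∖ {73} = {70, 71, 72}.


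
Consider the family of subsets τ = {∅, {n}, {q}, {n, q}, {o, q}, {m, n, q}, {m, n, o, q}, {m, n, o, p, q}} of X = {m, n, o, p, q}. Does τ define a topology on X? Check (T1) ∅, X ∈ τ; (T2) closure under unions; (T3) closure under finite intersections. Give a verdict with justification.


τ is NOT a topology on X.

Axiom (T1): ∅ ∈ τ? Yes; X ∈ τ? Yes.
Axiom (T2/T3): check pairwise unions and intersections of members of τ.
Counterexample for (T2): {n} ∪ {o, q} = {n, o, q} ∉ τ. Therefore τ is NOT a topology.


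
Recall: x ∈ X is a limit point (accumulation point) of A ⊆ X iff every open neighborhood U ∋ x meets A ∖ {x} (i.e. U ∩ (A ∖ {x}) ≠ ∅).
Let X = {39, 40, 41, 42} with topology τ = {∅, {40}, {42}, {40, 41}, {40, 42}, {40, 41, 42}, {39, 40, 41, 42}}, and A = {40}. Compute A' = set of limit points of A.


A' = {39, 41}

For each x ∈ X, list the open sets U ∈ τ with x ∈ U, then check whether U ∩ (A ∖ {x}) ≠ ∅ for every such U.
  x = 39: opens ∋ x are {39, 40, 41, 42}; each meets A ∖ {39}, so x IS a limit point.
  x = 40: open {40} ∋ x has {40} ∩ (A ∖ {40}) = ∅, so x is NOT a limit point.
  x = 41: opens ∋ x are {40, 41}, {40, 41, 42}, {39, 40, 41, 42}; each meets A ∖ {41}, so x IS a limit point.
  x = 42: open {42} ∋ x has {42} ∩ (A ∖ {42}) = ∅, so x is NOT a limit point.
Collecting: A' = {39, 41}.


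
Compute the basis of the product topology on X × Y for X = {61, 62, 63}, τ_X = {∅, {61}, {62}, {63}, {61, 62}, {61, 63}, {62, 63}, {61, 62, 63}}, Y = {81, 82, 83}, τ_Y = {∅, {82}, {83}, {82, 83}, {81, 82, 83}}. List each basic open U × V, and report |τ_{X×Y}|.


Basis B = {∅ × ∅, {61} × {82}, {61} × {83}, {62} × {82}, {62} × {83}, {63} × {82}, {63} × {83}, {61} × {82, 83}, {61, 62} × {82}, {61, 63} × {82}, {61, 62} × {83}, {61, 63} × {83}, {62} × {82, 83}, {62, 63} × {82}, {62, 63} × {83}, {63} × {82, 83}, {61} × {81, 82, 83}, {61, 62, 63} × {82}, {61, 62, 63} × {83}, {62} × {81, 82, 83}, {63} × {81, 82, 83}, {61, 62} × {82, 83}, {61, 63} × {82, 83}, {62, 63} × {82, 83}, {61, 62} × {81, 82, 83}, {61, 63} × {81, 82, 83}, {61, 62, 63} × {82, 83}, {62, 63} × {81, 82, 83}, {61, 62, 63} × {81, 82, 83}}; |τ_{X×Y}| = 125.

Enumerate products U × V with U ∈ τ_X, V ∈ τ_Y (deduplicated):
  ∅ × ∅ = {} (∅)
  {61} × {82} = {(61,82)}
  {61} × {83} = {(61,83)}
  {62} × {82} = {(62,82)}
  {62} × {83} = {(62,83)}
  {63} × {82} = {(63,82)}
  {63} × {83} = {(63,83)}
  {61} × {82, 83} = {(61,82), (61,83)}
  {61, 62} × {82} = {(61,82), (62,82)}
  {61, 63} × {82} = {(61,82), (63,82)}
  {61, 62} × {83} = {(61,83), (62,83)}
  {61, 63} × {83} = {(61,83), (63,83)}
  {62} × {82, 83} = {(62,82), (62,83)}
  {62, 63} × {82} = {(62,82), (63,82)}
  {62, 63} × {83} = {(62,83), (63,83)}
  {63} × {82, 83} = {(63,82), (63,83)}
  {61} × {81, 82, 83} = {(61,81), (61,82), (61,83)}
  {61, 62, 63} × {82} = {(61,82), (62,82), (63,82)}
  {61, 62, 63} × {83} = {(61,83), (62,83), (63,83)}
  {62} × {81, 82, 83} = {(62,81), (62,82), (62,83)}
  {63} × {81, 82, 83} = {(63,81), (63,82), (63,83)}
  {61, 62} × {82, 83} = {(61,82), (61,83), (62,82), (62,83)}
  {61, 63} × {82, 83} = {(61,82), (61,83), (63,82), (63,83)}
  {62, 63} × {82, 83} = {(62,82), (62,83), (63,82), (63,83)}
  {61, 62} × {81, 82, 83} = {(61,81), (61,82), (61,83), (62,81), (62,82), (62,83)}
  {61, 63} × {81, 82, 83} = {(61,81), (61,82), (61,83), (63,81), (63,82), (63,83)}
  {61, 62, 63} × {82, 83} = {(61,82), (61,83), (62,82), (62,83), (63,82), (63,83)}
  {62, 63} × {81, 82, 83} = {(62,81), (62,82), (62,83), (63,81), (63,82), (63,83)}
  {61, 62, 63} × {81, 82, 83} = {(61,81), (61,82), (61,83), (62,81), (62,82), (62,83), (63,81), (63,82), (63,83)}
These 29 distinct sets form the basis B.
Close under arbitrary unions to get τ_{X×Y}; counting gives |τ_{X×Y}| = 125.


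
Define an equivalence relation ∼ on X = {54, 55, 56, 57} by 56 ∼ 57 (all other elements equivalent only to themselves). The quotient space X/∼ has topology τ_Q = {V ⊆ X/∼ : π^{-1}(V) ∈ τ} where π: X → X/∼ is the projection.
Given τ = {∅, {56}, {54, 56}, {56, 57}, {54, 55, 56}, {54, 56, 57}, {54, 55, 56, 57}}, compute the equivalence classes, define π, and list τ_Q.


X/∼ = {[54], [55], [56=57]}; |τ_Q| = 4.

Equivalence classes: [54], [55], [56=57].
Quotient map π: X → X/∼ sends 54 ↦ [54], 55 ↦ [55], 56 ↦ [56=57], 57 ↦ [56=57].
For each subset V ⊆ X/∼, compute π^{-1}(V) ⊆ X and check whether π^{-1}(V) ∈ τ. V is open in τ_Q iff π^{-1}(V) ∈ τ.
  V = {}: π^{-1}(V) = ∅ ∈ τ ✓.
  V = {[54]}: π^{-1}(V) = {54} ∉ τ ✗.
  V = {[55]}: π^{-1}(V) = {55} ∉ τ ✗.
  V = {[54], [55]}: π^{-1}(V) = {54, 55} ∉ τ ✗.
  V = {[56=57]}: π^{-1}(V) = {56, 57} ∈ τ ✓.
  V = {[54], [56=57]}: π^{-1}(V) = {54, 56, 57} ∈ τ ✓.
  V = {[55], [56=57]}: π^{-1}(V) = {55, 56, 57} ∉ τ ✗.
  V = {[54], [55], [56=57]}: π^{-1}(V) = {54, 55, 56, 57} ∈ τ ✓.
Open sets in the quotient: τ_Q = {{}, {[56=57]}, {[54], [56=57]}, {[54], [55], [56=57]}} (4 elements).


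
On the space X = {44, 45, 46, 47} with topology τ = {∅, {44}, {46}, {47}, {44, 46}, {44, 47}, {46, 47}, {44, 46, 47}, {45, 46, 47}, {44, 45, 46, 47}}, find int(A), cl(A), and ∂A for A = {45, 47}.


int(A) = {47}, cl(A) = {45, 47}, ∂A = {45}.

Closed sets in (X, τ) are complements of opens:
  closed(X, τ) = {∅, {44}, {45}, {44, 45}, {45, 46}, {45, 47}, {44, 45, 46}, {44, 45, 47}, {45, 46, 47}, {44, 45, 46, 47}}.
int(A) = ⋃ {U ∈ τ : U ⊆ A}. Opens contained in A: ∅, {47}.
Taking the union of these: int(A) = {47}.
cl(A) = ⋂ {C closed : A ⊆ C}. Closed sets containing A: {45, 47}, {44, 45, 47}, {45, 46, 47}, {44, 45, 46, 47}.
Intersecting these: cl(A) = {45, 47}.
∂A = cl(A) ∖ int(A) = {45, 47} ∖ {47} = {45}.


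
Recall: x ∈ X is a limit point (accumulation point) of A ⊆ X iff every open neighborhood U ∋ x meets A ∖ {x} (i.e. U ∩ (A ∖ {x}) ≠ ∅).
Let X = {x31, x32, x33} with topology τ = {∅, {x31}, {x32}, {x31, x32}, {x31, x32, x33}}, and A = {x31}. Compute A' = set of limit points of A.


A' = {x33}

For each x ∈ X, list the open sets U ∈ τ with x ∈ U, then check whether U ∩ (A ∖ {x}) ≠ ∅ for every such U.
  x = x31: open {x31} ∋ x has {x31} ∩ (A ∖ {x31}) = ∅, so x is NOT a limit point.
  x = x32: open {x32} ∋ x has {x32} ∩ (A ∖ {x32}) = ∅, so x is NOT a limit point.
  x = x33: opens ∋ x are {x31, x32, x33}; each meets A ∖ {x33}, so x IS a limit point.
Collecting: A' = {x33}.


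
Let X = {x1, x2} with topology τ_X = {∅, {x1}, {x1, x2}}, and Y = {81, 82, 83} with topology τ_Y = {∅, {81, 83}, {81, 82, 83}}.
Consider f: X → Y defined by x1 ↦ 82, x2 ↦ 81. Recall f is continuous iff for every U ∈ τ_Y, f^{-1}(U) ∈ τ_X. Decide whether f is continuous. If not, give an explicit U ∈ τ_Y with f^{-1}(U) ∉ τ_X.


f is NOT continuous.

Compute f^{-1}(U) for each U ∈ τ_Y:
  U = ∅: f^{-1}(U) = ∅ ∈ τ_X ✓.
  U = {81, 83}: f^{-1}(U) = {x2} ∉ τ_X ✗.
  U = {81, 82, 83}: f^{-1}(U) = {x1, x2} ∈ τ_X ✓.
Found U = {81, 83} with f^{-1}(U) = {x2} not in τ_X. Therefore f is NOT continuous.


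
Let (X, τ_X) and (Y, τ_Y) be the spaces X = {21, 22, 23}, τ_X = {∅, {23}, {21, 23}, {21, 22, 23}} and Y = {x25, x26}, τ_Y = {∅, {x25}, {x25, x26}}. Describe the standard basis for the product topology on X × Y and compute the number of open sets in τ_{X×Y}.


Basis B = {∅ × ∅, {23} × {x25}, {21, 23} × {x25}, {23} × {x25, x26}, {21, 22, 23} × {x25}, {21, 23} × {x25, x26}, {21, 22, 23} × {x25, x26}}; |τ_{X×Y}| = 10.

Enumerate products U × V with U ∈ τ_X, V ∈ τ_Y (deduplicated):
  ∅ × ∅ = {} (∅)
  {23} × {x25} = {(23,x25)}
  {21, 23} × {x25} = {(21,x25), (23,x25)}
  {23} × {x25, x26} = {(23,x25), (23,x26)}
  {21, 22, 23} × {x25} = {(21,x25), (22,x25), (23,x25)}
  {21, 23} × {x25, x26} = {(21,x25), (21,x26), (23,x25), (23,x26)}
  {21, 22, 23} × {x25, x26} = {(21,x25), (21,x26), (22,x25), (22,x26), (23,x25), (23,x26)}
These 7 distinct sets form the basis B.
Close under arbitrary unions to get τ_{X×Y}; counting gives |τ_{X×Y}| = 10.


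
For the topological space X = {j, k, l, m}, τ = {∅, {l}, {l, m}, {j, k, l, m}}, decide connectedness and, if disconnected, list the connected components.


(X, τ) is connected.

Find clopen sets (U ∈ τ with X ∖ U ∈ τ):
  U = ∅, X ∖ U = {j, k, l, m} — both open, so U is clopen.
  U = {j, k, l, m}, X ∖ U = ∅ — both open, so U is clopen.
Only trivial clopens (∅ and X) exist, so (X, τ) is connected.
Compute connected components by grouping points that agree on all clopens:
  component: {j, k, l, m}


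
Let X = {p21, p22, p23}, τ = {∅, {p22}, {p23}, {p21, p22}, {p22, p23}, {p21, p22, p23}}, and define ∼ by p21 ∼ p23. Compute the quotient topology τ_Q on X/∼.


X/∼ = {[p21=p23], [p22]}; |τ_Q| = 3.

Equivalence classes: [p21=p23], [p22].
Quotient map π: X → X/∼ sends p21 ↦ [p21=p23], p22 ↦ [p22], p23 ↦ [p21=p23].
For each subset V ⊆ X/∼, compute π^{-1}(V) ⊆ X and check whether π^{-1}(V) ∈ τ. V is open in τ_Q iff π^{-1}(V) ∈ τ.
  V = {}: π^{-1}(V) = ∅ ∈ τ ✓.
  V = {[p21=p23]}: π^{-1}(V) = {p21, p23} ∉ τ ✗.
  V = {[p22]}: π^{-1}(V) = {p22} ∈ τ ✓.
  V = {[p21=p23], [p22]}: π^{-1}(V) = {p21, p22, p23} ∈ τ ✓.
Open sets in the quotient: τ_Q = {{}, {[p22]}, {[p21=p23], [p22]}} (3 elements).


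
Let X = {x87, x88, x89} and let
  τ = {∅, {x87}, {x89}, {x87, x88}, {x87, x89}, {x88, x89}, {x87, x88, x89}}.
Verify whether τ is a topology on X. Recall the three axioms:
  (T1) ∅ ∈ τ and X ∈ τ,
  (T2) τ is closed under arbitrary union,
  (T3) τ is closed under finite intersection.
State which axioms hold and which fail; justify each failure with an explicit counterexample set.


τ is NOT a topology on X.

Axiom (T1): ∅ ∈ τ? Yes; X ∈ τ? Yes.
Axiom (T2/T3): check pairwise unions and intersections of members of τ.
Counterexample for (T3): {x87, x88} ∩ {x88, x89} = {x88} ∉ τ. Therefore τ is NOT a topology.


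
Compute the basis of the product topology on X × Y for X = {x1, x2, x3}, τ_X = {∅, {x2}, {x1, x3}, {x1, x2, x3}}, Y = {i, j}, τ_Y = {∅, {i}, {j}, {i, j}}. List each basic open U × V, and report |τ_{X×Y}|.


Basis B = {∅ × ∅, {x2} × {i}, {x2} × {j}, {x1, x3} × {i}, {x1, x3} × {j}, {x2} × {i, j}, {x1, x2, x3} × {i}, {x1, x2, x3} × {j}, {x1, x3} × {i, j}, {x1, x2, x3} × {i, j}}; |τ_{X×Y}| = 16.

Enumerate products U × V with U ∈ τ_X, V ∈ τ_Y (deduplicated):
  ∅ × ∅ = {} (∅)
  {x2} × {i} = {(x2,i)}
  {x2} × {j} = {(x2,j)}
  {x1, x3} × {i} = {(x1,i), (x3,i)}
  {x1, x3} × {j} = {(x1,j), (x3,j)}
  {x2} × {i, j} = {(x2,i), (x2,j)}
  {x1, x2, x3} × {i} = {(x1,i), (x2,i), (x3,i)}
  {x1, x2, x3} × {j} = {(x1,j), (x2,j), (x3,j)}
  {x1, x3} × {i, j} = {(x1,i), (x1,j), (x3,i), (x3,j)}
  {x1, x2, x3} × {i, j} = {(x1,i), (x1,j), (x2,i), (x2,j), (x3,i), (x3,j)}
These 10 distinct sets form the basis B.
Close under arbitrary unions to get τ_{X×Y}; counting gives |τ_{X×Y}| = 16.


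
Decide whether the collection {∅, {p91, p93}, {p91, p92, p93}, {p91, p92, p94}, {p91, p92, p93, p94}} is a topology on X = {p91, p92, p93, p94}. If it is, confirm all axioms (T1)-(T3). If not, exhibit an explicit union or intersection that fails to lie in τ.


τ is NOT a topology on X.

Axiom (T1): ∅ ∈ τ? Yes; X ∈ τ? Yes.
Axiom (T2/T3): check pairwise unions and intersections of members of τ.
Counterexample for (T3): {p91, p93} ∩ {p91, p92, p94} = {p91} ∉ τ. Therefore τ is NOT a topology.


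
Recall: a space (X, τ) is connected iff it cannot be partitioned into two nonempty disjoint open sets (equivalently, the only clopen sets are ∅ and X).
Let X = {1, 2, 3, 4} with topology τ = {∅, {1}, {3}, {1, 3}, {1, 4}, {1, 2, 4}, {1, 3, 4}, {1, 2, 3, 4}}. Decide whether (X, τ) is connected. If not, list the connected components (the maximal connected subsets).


(X, τ) is disconnected; components = [{3}, {1, 2, 4}].

Find clopen sets (U ∈ τ with X ∖ U ∈ τ):
  U = ∅, X ∖ U = {1, 2, 3, 4} — both open, so U is clopen.
  U = {3}, X ∖ U = {1, 2, 4} — both open, so U is clopen.
  U = {1, 2, 4}, X ∖ U = {3} — both open, so U is clopen.
  U = {1, 2, 3, 4}, X ∖ U = ∅ — both open, so U is clopen.
Nontrivial clopen(s) exist: e.g. {1, 2, 4}. So (X, τ) is disconnected.
Compute connected components by grouping points that agree on all clopens:
  component: {3}
  component: {1, 2, 4}


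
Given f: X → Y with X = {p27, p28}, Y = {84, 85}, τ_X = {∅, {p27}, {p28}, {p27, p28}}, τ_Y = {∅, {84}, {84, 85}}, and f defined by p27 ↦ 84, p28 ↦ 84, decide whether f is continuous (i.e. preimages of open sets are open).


f IS continuous.

Compute f^{-1}(U) for each U ∈ τ_Y:
  U = ∅: f^{-1}(U) = ∅ ∈ τ_X ✓.
  U = {84}: f^{-1}(U) = {p27, p28} ∈ τ_X ✓.
  U = {84, 85}: f^{-1}(U) = {p27, p28} ∈ τ_X ✓.
Every preimage lies in τ_X, so f IS continuous.


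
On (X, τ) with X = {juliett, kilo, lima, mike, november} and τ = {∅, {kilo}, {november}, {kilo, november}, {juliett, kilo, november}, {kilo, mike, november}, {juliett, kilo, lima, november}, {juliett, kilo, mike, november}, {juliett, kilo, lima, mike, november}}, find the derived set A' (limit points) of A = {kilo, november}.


A' = {juliett, lima, mike}

For each x ∈ X, list the open sets U ∈ τ with x ∈ U, then check whether U ∩ (A ∖ {x}) ≠ ∅ for every such U.
  x = juliett: opens ∋ x are {juliett, kilo, november}, {juliett, kilo, lima, november}, {juliett, kilo, mike, november}, {juliett, kilo, lima, mike, november}; each meets A ∖ {juliett}, so x IS a limit point.
  x = kilo: open {kilo} ∋ x has {kilo} ∩ (A ∖ {kilo}) = ∅, so x is NOT a limit point.
  x = lima: opens ∋ x are {juliett, kilo, lima, november}, {juliett, kilo, lima, mike, november}; each meets A ∖ {lima}, so x IS a limit point.
  x = mike: opens ∋ x are {kilo, mike, november}, {juliett, kilo, mike, november}, {juliett, kilo, lima, mike, november}; each meets A ∖ {mike}, so x IS a limit point.
  x = november: open {november} ∋ x has {november} ∩ (A ∖ {november}) = ∅, so x is NOT a limit point.
Collecting: A' = {juliett, lima, mike}.


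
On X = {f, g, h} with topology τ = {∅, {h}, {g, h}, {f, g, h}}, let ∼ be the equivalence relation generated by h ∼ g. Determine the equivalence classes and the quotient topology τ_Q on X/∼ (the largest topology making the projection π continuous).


X/∼ = {[f], [g=h]}; |τ_Q| = 3.

Equivalence classes: [f], [g=h].
Quotient map π: X → X/∼ sends f ↦ [f], g ↦ [g=h], h ↦ [g=h].
For each subset V ⊆ X/∼, compute π^{-1}(V) ⊆ X and check whether π^{-1}(V) ∈ τ. V is open in τ_Q iff π^{-1}(V) ∈ τ.
  V = {}: π^{-1}(V) = ∅ ∈ τ ✓.
  V = {[f]}: π^{-1}(V) = {f} ∉ τ ✗.
  V = {[g=h]}: π^{-1}(V) = {g, h} ∈ τ ✓.
  V = {[f], [g=h]}: π^{-1}(V) = {f, g, h} ∈ τ ✓.
Open sets in the quotient: τ_Q = {{}, {[g=h]}, {[f], [g=h]}} (3 elements).


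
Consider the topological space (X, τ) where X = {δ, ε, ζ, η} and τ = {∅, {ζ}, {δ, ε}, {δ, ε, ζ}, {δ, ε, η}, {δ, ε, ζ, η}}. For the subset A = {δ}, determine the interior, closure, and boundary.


int(A) = ∅, cl(A) = {δ, ε, η}, ∂A = {δ, ε, η}.

Closed sets in (X, τ) are complements of opens:
  closed(X, τ) = {∅, {ζ}, {η}, {ζ, η}, {δ, ε, η}, {δ, ε, ζ, η}}.
int(A) = ⋃ {U ∈ τ : U ⊆ A}. Opens contained in A: ∅.
Taking the union of these: int(A) = ∅.
cl(A) = ⋂ {C closed : A ⊆ C}. Closed sets containing A: {δ, ε, η}, {δ, ε, ζ, η}.
Intersecting these: cl(A) = {δ, ε, η}.
∂A = cl(A) ∖ int(A) = {δ, ε, η} ∖ ∅ = {δ, ε, η}.


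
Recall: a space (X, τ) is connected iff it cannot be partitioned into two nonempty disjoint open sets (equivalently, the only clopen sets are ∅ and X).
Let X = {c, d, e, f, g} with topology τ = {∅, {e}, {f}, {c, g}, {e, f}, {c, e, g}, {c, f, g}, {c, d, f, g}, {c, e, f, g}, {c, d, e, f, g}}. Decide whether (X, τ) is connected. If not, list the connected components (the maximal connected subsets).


(X, τ) is disconnected; components = [{e}, {c, d, f, g}].

Find clopen sets (U ∈ τ with X ∖ U ∈ τ):
  U = ∅, X ∖ U = {c, d, e, f, g} — both open, so U is clopen.
  U = {e}, X ∖ U = {c, d, f, g} — both open, so U is clopen.
  U = {c, d, f, g}, X ∖ U = {e} — both open, so U is clopen.
  U = {c, d, e, f, g}, X ∖ U = ∅ — both open, so U is clopen.
Nontrivial clopen(s) exist: e.g. {e}. So (X, τ) is disconnected.
Compute connected components by grouping points that agree on all clopens:
  component: {e}
  component: {c, d, f, g}


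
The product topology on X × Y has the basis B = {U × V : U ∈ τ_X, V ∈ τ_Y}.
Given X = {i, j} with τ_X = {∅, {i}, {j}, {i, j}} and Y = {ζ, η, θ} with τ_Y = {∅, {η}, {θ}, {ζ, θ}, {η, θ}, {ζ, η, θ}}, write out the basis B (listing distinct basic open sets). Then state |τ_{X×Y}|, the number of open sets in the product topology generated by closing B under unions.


Basis B = {∅ × ∅, {i} × {η}, {i} × {θ}, {j} × {η}, {j} × {θ}, {i} × {ζ, θ}, {i} × {η, θ}, {i, j} × {η}, {i, j} × {θ}, {j} × {ζ, θ}, {j} × {η, θ}, {i} × {ζ, η, θ}, {j} × {ζ, η, θ}, {i, j} × {ζ, θ}, {i, j} × {η, θ}, {i, j} × {ζ, η, θ}}; |τ_{X×Y}| = 36.

Enumerate products U × V with U ∈ τ_X, V ∈ τ_Y (deduplicated):
  ∅ × ∅ = {} (∅)
  {i} × {η} = {(i,η)}
  {i} × {θ} = {(i,θ)}
  {j} × {η} = {(j,η)}
  {j} × {θ} = {(j,θ)}
  {i} × {ζ, θ} = {(i,ζ), (i,θ)}
  {i} × {η, θ} = {(i,η), (i,θ)}
  {i, j} × {η} = {(i,η), (j,η)}
  {i, j} × {θ} = {(i,θ), (j,θ)}
  {j} × {ζ, θ} = {(j,ζ), (j,θ)}
  {j} × {η, θ} = {(j,η), (j,θ)}
  {i} × {ζ, η, θ} = {(i,ζ), (i,η), (i,θ)}
  {j} × {ζ, η, θ} = {(j,ζ), (j,η), (j,θ)}
  {i, j} × {ζ, θ} = {(i,ζ), (i,θ), (j,ζ), (j,θ)}
  {i, j} × {η, θ} = {(i,η), (i,θ), (j,η), (j,θ)}
  {i, j} × {ζ, η, θ} = {(i,ζ), (i,η), (i,θ), (j,ζ), (j,η), (j,θ)}
These 16 distinct sets form the basis B.
Close under arbitrary unions to get τ_{X×Y}; counting gives |τ_{X×Y}| = 36.


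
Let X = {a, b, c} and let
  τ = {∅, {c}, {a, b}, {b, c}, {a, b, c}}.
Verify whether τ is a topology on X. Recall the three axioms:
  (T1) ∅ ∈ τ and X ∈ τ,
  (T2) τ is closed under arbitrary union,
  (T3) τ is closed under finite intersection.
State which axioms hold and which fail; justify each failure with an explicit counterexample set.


τ is NOT a topology on X.

Axiom (T1): ∅ ∈ τ? Yes; X ∈ τ? Yes.
Axiom (T2/T3): check pairwise unions and intersections of members of τ.
Counterexample for (T3): {a, b} ∩ {b, c} = {b} ∉ τ. Therefore τ is NOT a topology.


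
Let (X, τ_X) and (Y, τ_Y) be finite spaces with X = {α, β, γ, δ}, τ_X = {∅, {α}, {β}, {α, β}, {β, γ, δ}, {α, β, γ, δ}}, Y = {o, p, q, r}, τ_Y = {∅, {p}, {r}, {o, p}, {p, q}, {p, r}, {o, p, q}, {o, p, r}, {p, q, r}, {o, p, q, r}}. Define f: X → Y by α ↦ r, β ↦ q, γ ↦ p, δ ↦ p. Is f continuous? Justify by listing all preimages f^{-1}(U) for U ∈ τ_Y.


f is NOT continuous.

Compute f^{-1}(U) for each U ∈ τ_Y:
  U = ∅: f^{-1}(U) = ∅ ∈ τ_X ✓.
  U = {p}: f^{-1}(U) = {γ, δ} ∉ τ_X ✗.
  U = {r}: f^{-1}(U) = {α} ∈ τ_X ✓.
  U = {o, p}: f^{-1}(U) = {γ, δ} ∉ τ_X ✗.
  U = {p, q}: f^{-1}(U) = {β, γ, δ} ∈ τ_X ✓.
  U = {p, r}: f^{-1}(U) = {α, γ, δ} ∉ τ_X ✗.
  U = {o, p, q}: f^{-1}(U) = {β, γ, δ} ∈ τ_X ✓.
  U = {o, p, r}: f^{-1}(U) = {α, γ, δ} ∉ τ_X ✗.
  U = {p, q, r}: f^{-1}(U) = {α, β, γ, δ} ∈ τ_X ✓.
  U = {o, p, q, r}: f^{-1}(U) = {α, β, γ, δ} ∈ τ_X ✓.
Found U = {p} with f^{-1}(U) = {γ, δ} not in τ_X. Therefore f is NOT continuous.


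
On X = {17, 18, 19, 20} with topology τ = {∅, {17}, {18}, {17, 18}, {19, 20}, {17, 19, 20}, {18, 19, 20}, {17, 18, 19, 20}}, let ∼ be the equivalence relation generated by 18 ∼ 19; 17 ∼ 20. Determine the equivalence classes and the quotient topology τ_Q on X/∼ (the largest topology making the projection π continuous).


X/∼ = {[17=20], [18=19]}; |τ_Q| = 2.

Equivalence classes: [17=20], [18=19].
Quotient map π: X → X/∼ sends 17 ↦ [17=20], 18 ↦ [18=19], 19 ↦ [18=19], 20 ↦ [17=20].
For each subset V ⊆ X/∼, compute π^{-1}(V) ⊆ X and check whether π^{-1}(V) ∈ τ. V is open in τ_Q iff π^{-1}(V) ∈ τ.
  V = {}: π^{-1}(V) = ∅ ∈ τ ✓.
  V = {[17=20]}: π^{-1}(V) = {17, 20} ∉ τ ✗.
  V = {[18=19]}: π^{-1}(V) = {18, 19} ∉ τ ✗.
  V = {[17=20], [18=19]}: π^{-1}(V) = {17, 18, 19, 20} ∈ τ ✓.
Open sets in the quotient: τ_Q = {{}, {[17=20], [18=19]}} (2 elements).


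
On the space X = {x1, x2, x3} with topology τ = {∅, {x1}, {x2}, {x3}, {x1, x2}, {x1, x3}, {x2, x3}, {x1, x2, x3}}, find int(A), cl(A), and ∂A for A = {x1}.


int(A) = {x1}, cl(A) = {x1}, ∂A = ∅.

Closed sets in (X, τ) are complements of opens:
  closed(X, τ) = {∅, {x1}, {x2}, {x3}, {x1, x2}, {x1, x3}, {x2, x3}, {x1, x2, x3}}.
int(A) = ⋃ {U ∈ τ : U ⊆ A}. Opens contained in A: ∅, {x1}.
Taking the union of these: int(A) = {x1}.
cl(A) = ⋂ {C closed : A ⊆ C}. Closed sets containing A: {x1}, {x1, x2}, {x1, x3}, {x1, x2, x3}.
Intersecting these: cl(A) = {x1}.
∂A = cl(A) ∖ int(A) = {x1} ∖ {x1} = ∅.


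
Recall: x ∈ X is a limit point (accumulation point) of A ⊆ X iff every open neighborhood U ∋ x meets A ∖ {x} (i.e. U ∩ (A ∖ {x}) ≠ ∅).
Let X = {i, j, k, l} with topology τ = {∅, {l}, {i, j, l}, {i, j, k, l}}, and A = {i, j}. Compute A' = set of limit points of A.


A' = {i, j, k}

For each x ∈ X, list the open sets U ∈ τ with x ∈ U, then check whether U ∩ (A ∖ {x}) ≠ ∅ for every such U.
  x = i: opens ∋ x are {i, j, l}, {i, j, k, l}; each meets A ∖ {i}, so x IS a limit point.
  x = j: opens ∋ x are {i, j, l}, {i, j, k, l}; each meets A ∖ {j}, so x IS a limit point.
  x = k: opens ∋ x are {i, j, k, l}; each meets A ∖ {k}, so x IS a limit point.
  x = l: open {l} ∋ x has {l} ∩ (A ∖ {l}) = ∅, so x is NOT a limit point.
Collecting: A' = {i, j, k}.


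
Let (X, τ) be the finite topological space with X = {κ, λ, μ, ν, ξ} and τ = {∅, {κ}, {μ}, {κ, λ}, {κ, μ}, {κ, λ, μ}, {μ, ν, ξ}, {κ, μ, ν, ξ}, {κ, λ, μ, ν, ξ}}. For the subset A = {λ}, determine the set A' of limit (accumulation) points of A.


A' = ∅

For each x ∈ X, list the open sets U ∈ τ with x ∈ U, then check whether U ∩ (A ∖ {x}) ≠ ∅ for every such U.
  x = κ: open {κ} ∋ x has {κ} ∩ (A ∖ {κ}) = ∅, so x is NOT a limit point.
  x = λ: open {κ, λ} ∋ x has {κ, λ} ∩ (A ∖ {λ}) = ∅, so x is NOT a limit point.
  x = μ: open {μ} ∋ x has {μ} ∩ (A ∖ {μ}) = ∅, so x is NOT a limit point.
  x = ν: open {μ, ν, ξ} ∋ x has {μ, ν, ξ} ∩ (A ∖ {ν}) = ∅, so x is NOT a limit point.
  x = ξ: open {μ, ν, ξ} ∋ x has {μ, ν, ξ} ∩ (A ∖ {ξ}) = ∅, so x is NOT a limit point.
Collecting: A' = ∅.


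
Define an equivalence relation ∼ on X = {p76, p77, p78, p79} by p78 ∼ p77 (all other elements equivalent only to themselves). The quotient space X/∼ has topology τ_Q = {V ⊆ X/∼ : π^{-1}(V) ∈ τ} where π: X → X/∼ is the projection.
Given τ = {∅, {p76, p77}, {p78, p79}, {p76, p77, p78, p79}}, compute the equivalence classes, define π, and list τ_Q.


X/∼ = {[p76], [p77=p78], [p79]}; |τ_Q| = 2.

Equivalence classes: [p76], [p77=p78], [p79].
Quotient map π: X → X/∼ sends p76 ↦ [p76], p77 ↦ [p77=p78], p78 ↦ [p77=p78], p79 ↦ [p79].
For each subset V ⊆ X/∼, compute π^{-1}(V) ⊆ X and check whether π^{-1}(V) ∈ τ. V is open in τ_Q iff π^{-1}(V) ∈ τ.
  V = {}: π^{-1}(V) = ∅ ∈ τ ✓.
  V = {[p76]}: π^{-1}(V) = {p76} ∉ τ ✗.
  V = {[p77=p78]}: π^{-1}(V) = {p77, p78} ∉ τ ✗.
  V = {[p76], [p77=p78]}: π^{-1}(V) = {p76, p77, p78} ∉ τ ✗.
  V = {[p79]}: π^{-1}(V) = {p79} ∉ τ ✗.
  V = {[p76], [p79]}: π^{-1}(V) = {p76, p79} ∉ τ ✗.
  V = {[p77=p78], [p79]}: π^{-1}(V) = {p77, p78, p79} ∉ τ ✗.
  V = {[p76], [p77=p78], [p79]}: π^{-1}(V) = {p76, p77, p78, p79} ∈ τ ✓.
Open sets in the quotient: τ_Q = {{}, {[p76], [p77=p78], [p79]}} (2 elements).


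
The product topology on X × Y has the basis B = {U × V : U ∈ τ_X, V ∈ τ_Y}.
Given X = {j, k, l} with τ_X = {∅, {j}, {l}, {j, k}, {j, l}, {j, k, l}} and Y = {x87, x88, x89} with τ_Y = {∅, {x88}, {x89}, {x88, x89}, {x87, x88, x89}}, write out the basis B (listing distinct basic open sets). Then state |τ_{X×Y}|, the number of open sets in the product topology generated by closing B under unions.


Basis B = {∅ × ∅, {j} × {x88}, {j} × {x89}, {l} × {x88}, {l} × {x89}, {j} × {x88, x89}, {j, k} × {x88}, {j, l} × {x88}, {j, k} × {x89}, {j, l} × {x89}, {l} × {x88, x89}, {j} × {x87, x88, x89}, {j, k, l} × {x88}, {j, k, l} × {x89}, {l} × {x87, x88, x89}, {j, k} × {x88, x89}, {j, l} × {x88, x89}, {j, k} × {x87, x88, x89}, {j, l} × {x87, x88, x89}, {j, k, l} × {x88, x89}, {j, k, l} × {x87, x88, x89}}; |τ_{X×Y}| = 70.

Enumerate products U × V with U ∈ τ_X, V ∈ τ_Y (deduplicated):
  ∅ × ∅ = {} (∅)
  {j} × {x88} = {(j,x88)}
  {j} × {x89} = {(j,x89)}
  {l} × {x88} = {(l,x88)}
  {l} × {x89} = {(l,x89)}
  {j} × {x88, x89} = {(j,x88), (j,x89)}
  {j, k} × {x88} = {(j,x88), (k,x88)}
  {j, l} × {x88} = {(j,x88), (l,x88)}
  {j, k} × {x89} = {(j,x89), (k,x89)}
  {j, l} × {x89} = {(j,x89), (l,x89)}
  {l} × {x88, x89} = {(l,x88), (l,x89)}
  {j} × {x87, x88, x89} = {(j,x87), (j,x88), (j,x89)}
  {j, k, l} × {x88} = {(j,x88), (k,x88), (l,x88)}
  {j, k, l} × {x89} = {(j,x89), (k,x89), (l,x89)}
  {l} × {x87, x88, x89} = {(l,x87), (l,x88), (l,x89)}
  {j, k} × {x88, x89} = {(j,x88), (j,x89), (k,x88), (k,x89)}
  {j, l} × {x88, x89} = {(j,x88), (j,x89), (l,x88), (l,x89)}
  {j, k} × {x87, x88, x89} = {(j,x87), (j,x88), (j,x89), (k,x87), (k,x88), (k,x89)}
  {j, l} × {x87, x88, x89} = {(j,x87), (j,x88), (j,x89), (l,x87), (l,x88), (l,x89)}
  {j, k, l} × {x88, x89} = {(j,x88), (j,x89), (k,x88), (k,x89), (l,x88), (l,x89)}
  {j, k, l} × {x87, x88, x89} = {(j,x87), (j,x88), (j,x89), (k,x87), (k,x88), (k,x89), (l,x87), (l,x88), (l,x89)}
These 21 distinct sets form the basis B.
Close under arbitrary unions to get τ_{X×Y}; counting gives |τ_{X×Y}| = 70.


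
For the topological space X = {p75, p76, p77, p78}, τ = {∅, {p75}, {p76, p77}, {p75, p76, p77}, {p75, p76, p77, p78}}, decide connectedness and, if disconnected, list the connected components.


(X, τ) is connected.

Find clopen sets (U ∈ τ with X ∖ U ∈ τ):
  U = ∅, X ∖ U = {p75, p76, p77, p78} — both open, so U is clopen.
  U = {p75, p76, p77, p78}, X ∖ U = ∅ — both open, so U is clopen.
Only trivial clopens (∅ and X) exist, so (X, τ) is connected.
Compute connected components by grouping points that agree on all clopens:
  component: {p75, p76, p77, p78}
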